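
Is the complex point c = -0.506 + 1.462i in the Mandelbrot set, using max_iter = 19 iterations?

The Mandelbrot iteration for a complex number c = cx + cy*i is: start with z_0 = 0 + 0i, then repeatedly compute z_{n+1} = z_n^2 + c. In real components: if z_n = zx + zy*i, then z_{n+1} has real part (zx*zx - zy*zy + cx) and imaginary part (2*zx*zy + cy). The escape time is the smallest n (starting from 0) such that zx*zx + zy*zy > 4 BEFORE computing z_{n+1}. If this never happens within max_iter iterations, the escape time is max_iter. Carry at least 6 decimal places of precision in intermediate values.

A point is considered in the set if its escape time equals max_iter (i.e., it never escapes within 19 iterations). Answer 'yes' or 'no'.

z_0 = 0 + 0i, c = -0.5060 + 1.4620i
Iter 1: z = -0.5060 + 1.4620i, |z|^2 = 2.3935
Iter 2: z = -2.3874 + -0.0175i, |z|^2 = 5.7000
Escaped at iteration 2

Answer: no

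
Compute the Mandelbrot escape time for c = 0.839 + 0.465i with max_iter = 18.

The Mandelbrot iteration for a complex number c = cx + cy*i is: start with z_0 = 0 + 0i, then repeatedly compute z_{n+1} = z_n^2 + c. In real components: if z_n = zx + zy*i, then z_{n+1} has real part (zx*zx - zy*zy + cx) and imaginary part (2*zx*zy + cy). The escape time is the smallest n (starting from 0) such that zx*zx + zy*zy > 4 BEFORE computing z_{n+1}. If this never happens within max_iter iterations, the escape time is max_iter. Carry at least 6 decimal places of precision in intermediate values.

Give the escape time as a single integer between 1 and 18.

z_0 = 0 + 0i, c = 0.8390 + 0.4650i
Iter 1: z = 0.8390 + 0.4650i, |z|^2 = 0.9201
Iter 2: z = 1.3267 + 1.2453i, |z|^2 = 3.3108
Iter 3: z = 1.0484 + 3.7692i, |z|^2 = 15.3060
Escaped at iteration 3

Answer: 3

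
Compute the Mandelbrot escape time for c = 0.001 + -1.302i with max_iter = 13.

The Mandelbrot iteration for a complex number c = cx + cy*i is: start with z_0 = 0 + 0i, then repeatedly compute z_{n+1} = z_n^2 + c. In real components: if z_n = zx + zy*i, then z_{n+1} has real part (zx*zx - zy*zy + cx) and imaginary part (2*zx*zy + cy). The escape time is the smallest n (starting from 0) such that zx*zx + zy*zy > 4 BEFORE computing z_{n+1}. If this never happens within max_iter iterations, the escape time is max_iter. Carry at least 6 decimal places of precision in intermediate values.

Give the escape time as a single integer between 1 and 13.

Answer: 2

Derivation:
z_0 = 0 + 0i, c = 0.0010 + -1.3020i
Iter 1: z = 0.0010 + -1.3020i, |z|^2 = 1.6952
Iter 2: z = -1.6942 + -1.3046i, |z|^2 = 4.5723
Escaped at iteration 2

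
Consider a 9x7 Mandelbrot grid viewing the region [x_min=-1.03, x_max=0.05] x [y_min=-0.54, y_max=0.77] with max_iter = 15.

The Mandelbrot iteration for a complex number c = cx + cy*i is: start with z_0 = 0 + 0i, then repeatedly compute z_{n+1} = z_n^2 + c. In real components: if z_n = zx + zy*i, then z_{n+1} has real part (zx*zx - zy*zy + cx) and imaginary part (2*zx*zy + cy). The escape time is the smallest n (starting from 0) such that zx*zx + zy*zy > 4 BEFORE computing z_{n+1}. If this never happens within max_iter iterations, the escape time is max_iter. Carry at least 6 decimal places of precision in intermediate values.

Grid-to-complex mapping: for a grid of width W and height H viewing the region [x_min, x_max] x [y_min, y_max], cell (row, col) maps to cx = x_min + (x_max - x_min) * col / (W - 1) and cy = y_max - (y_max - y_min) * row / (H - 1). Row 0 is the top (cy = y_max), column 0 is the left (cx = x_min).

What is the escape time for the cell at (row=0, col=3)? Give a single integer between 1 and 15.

z_0 = 0 + 0i, c = -0.6250 + 0.7700i
Iter 1: z = -0.6250 + 0.7700i, |z|^2 = 0.9835
Iter 2: z = -0.8273 + -0.1925i, |z|^2 = 0.7214
Iter 3: z = 0.0223 + 1.0885i, |z|^2 = 1.1853
Iter 4: z = -1.8093 + 0.8186i, |z|^2 = 3.9438
Iter 5: z = 1.9786 + -2.1923i, |z|^2 = 8.7208
Escaped at iteration 5

Answer: 5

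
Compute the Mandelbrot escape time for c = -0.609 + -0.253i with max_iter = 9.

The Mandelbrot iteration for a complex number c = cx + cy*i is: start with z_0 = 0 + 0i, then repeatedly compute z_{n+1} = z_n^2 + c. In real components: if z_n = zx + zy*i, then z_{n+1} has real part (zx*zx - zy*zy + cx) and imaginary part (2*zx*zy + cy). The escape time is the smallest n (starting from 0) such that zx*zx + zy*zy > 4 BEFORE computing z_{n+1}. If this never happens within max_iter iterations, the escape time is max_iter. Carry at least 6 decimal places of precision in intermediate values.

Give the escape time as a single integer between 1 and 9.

z_0 = 0 + 0i, c = -0.6090 + -0.2530i
Iter 1: z = -0.6090 + -0.2530i, |z|^2 = 0.4349
Iter 2: z = -0.3021 + 0.0552i, |z|^2 = 0.0943
Iter 3: z = -0.5208 + -0.2863i, |z|^2 = 0.3532
Iter 4: z = -0.4198 + 0.0452i, |z|^2 = 0.1783
Iter 5: z = -0.4348 + -0.2910i, |z|^2 = 0.2737
Iter 6: z = -0.5046 + 0.0000i, |z|^2 = 0.2546
Iter 7: z = -0.3544 + -0.2530i, |z|^2 = 0.1896
Iter 8: z = -0.5474 + -0.0737i, |z|^2 = 0.3051

Answer: 9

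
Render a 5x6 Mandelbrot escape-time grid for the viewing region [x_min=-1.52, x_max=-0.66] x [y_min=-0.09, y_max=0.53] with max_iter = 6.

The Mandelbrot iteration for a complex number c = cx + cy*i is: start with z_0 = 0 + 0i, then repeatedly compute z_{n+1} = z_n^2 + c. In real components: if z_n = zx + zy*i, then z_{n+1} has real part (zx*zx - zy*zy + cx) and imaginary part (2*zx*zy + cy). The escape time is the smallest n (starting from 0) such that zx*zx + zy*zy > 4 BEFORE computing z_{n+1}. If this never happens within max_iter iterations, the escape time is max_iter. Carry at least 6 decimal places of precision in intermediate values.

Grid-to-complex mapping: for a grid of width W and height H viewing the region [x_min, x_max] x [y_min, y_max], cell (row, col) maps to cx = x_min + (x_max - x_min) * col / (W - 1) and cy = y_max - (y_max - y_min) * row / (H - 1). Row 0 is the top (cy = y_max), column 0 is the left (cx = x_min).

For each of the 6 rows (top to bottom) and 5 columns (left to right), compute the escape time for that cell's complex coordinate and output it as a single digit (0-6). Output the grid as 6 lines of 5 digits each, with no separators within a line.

(row=0, col=0): c = -1.5200 + 0.5300i → escape time 3
(row=0, col=1): c = -1.3050 + 0.5300i → escape time 3
(row=0, col=2): c = -1.0900 + 0.5300i → escape time 5
(row=0, col=3): c = -0.8750 + 0.5300i → escape time 5
(row=0, col=4): c = -0.6600 + 0.5300i → escape time 6
(row=1, col=0): c = -1.5200 + 0.4060i → escape time 4
(row=1, col=1): c = -1.3050 + 0.4060i → escape time 6
(row=1, col=2): c = -1.0900 + 0.4060i → escape time 6
(row=1, col=3): c = -0.8750 + 0.4060i → escape time 6
(row=1, col=4): c = -0.6600 + 0.4060i → escape time 6
(row=2, col=0): c = -1.5200 + 0.2820i → escape time 5
(row=2, col=1): c = -1.3050 + 0.2820i → escape time 6
(row=2, col=2): c = -1.0900 + 0.2820i → escape time 6
(row=2, col=3): c = -0.8750 + 0.2820i → escape time 6
(row=2, col=4): c = -0.6600 + 0.2820i → escape time 6
(row=3, col=0): c = -1.5200 + 0.1580i → escape time 5
(row=3, col=1): c = -1.3050 + 0.1580i → escape time 6
(row=3, col=2): c = -1.0900 + 0.1580i → escape time 6
(row=3, col=3): c = -0.8750 + 0.1580i → escape time 6
(row=3, col=4): c = -0.6600 + 0.1580i → escape time 6
(row=4, col=0): c = -1.5200 + 0.0340i → escape time 6
(row=4, col=1): c = -1.3050 + 0.0340i → escape time 6
(row=4, col=2): c = -1.0900 + 0.0340i → escape time 6
(row=4, col=3): c = -0.8750 + 0.0340i → escape time 6
(row=4, col=4): c = -0.6600 + 0.0340i → escape time 6
(row=5, col=0): c = -1.5200 + -0.0900i → escape time 6
(row=5, col=1): c = -1.3050 + -0.0900i → escape time 6
(row=5, col=2): c = -1.0900 + -0.0900i → escape time 6
(row=5, col=3): c = -0.8750 + -0.0900i → escape time 6
(row=5, col=4): c = -0.6600 + -0.0900i → escape time 6

Answer: 33556
46666
56666
56666
66666
66666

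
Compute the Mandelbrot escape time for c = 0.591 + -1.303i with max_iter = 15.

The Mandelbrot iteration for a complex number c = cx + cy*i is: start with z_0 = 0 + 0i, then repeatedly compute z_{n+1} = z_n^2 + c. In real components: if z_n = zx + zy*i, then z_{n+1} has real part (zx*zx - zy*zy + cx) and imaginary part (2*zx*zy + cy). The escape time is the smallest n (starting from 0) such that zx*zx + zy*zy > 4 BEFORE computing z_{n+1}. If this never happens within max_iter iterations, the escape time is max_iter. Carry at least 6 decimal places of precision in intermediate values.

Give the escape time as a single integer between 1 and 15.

z_0 = 0 + 0i, c = 0.5910 + -1.3030i
Iter 1: z = 0.5910 + -1.3030i, |z|^2 = 2.0471
Iter 2: z = -0.7575 + -2.8431i, |z|^2 = 8.6573
Escaped at iteration 2

Answer: 2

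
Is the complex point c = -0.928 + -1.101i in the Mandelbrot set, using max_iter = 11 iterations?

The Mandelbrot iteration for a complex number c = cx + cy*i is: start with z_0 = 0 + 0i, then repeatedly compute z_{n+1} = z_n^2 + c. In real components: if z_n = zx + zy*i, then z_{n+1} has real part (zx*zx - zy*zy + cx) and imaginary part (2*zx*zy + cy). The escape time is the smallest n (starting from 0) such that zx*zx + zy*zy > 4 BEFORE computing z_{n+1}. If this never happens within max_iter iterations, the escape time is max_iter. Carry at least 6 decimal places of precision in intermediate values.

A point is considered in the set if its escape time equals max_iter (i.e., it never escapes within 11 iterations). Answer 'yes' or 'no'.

z_0 = 0 + 0i, c = -0.9280 + -1.1010i
Iter 1: z = -0.9280 + -1.1010i, |z|^2 = 2.0734
Iter 2: z = -1.2790 + 0.9425i, |z|^2 = 2.5241
Iter 3: z = -0.1803 + -3.5118i, |z|^2 = 12.3655
Escaped at iteration 3

Answer: no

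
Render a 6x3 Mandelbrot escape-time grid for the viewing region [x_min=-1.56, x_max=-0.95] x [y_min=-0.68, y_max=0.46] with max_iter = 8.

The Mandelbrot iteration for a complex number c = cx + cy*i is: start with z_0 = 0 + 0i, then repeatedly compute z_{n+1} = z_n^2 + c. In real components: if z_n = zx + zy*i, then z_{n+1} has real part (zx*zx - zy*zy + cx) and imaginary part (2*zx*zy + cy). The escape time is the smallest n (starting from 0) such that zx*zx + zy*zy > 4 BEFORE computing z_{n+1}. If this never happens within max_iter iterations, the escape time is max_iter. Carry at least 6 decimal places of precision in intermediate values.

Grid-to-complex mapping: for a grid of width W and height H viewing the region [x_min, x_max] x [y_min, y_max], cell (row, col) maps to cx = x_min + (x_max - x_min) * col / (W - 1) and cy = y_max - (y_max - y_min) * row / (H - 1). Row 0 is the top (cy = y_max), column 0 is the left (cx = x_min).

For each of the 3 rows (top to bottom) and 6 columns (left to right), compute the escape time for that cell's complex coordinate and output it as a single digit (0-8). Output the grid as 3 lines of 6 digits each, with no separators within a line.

Answer: 334655
688888
333344

Derivation:
(row=0, col=0): c = -1.5600 + 0.4600i → escape time 3
(row=0, col=1): c = -1.4380 + 0.4600i → escape time 3
(row=0, col=2): c = -1.3160 + 0.4600i → escape time 4
(row=0, col=3): c = -1.1940 + 0.4600i → escape time 6
(row=0, col=4): c = -1.0720 + 0.4600i → escape time 5
(row=0, col=5): c = -0.9500 + 0.4600i → escape time 5
(row=1, col=0): c = -1.5600 + -0.1100i → escape time 6
(row=1, col=1): c = -1.4380 + -0.1100i → escape time 8
(row=1, col=2): c = -1.3160 + -0.1100i → escape time 8
(row=1, col=3): c = -1.1940 + -0.1100i → escape time 8
(row=1, col=4): c = -1.0720 + -0.1100i → escape time 8
(row=1, col=5): c = -0.9500 + -0.1100i → escape time 8
(row=2, col=0): c = -1.5600 + -0.6800i → escape time 3
(row=2, col=1): c = -1.4380 + -0.6800i → escape time 3
(row=2, col=2): c = -1.3160 + -0.6800i → escape time 3
(row=2, col=3): c = -1.1940 + -0.6800i → escape time 3
(row=2, col=4): c = -1.0720 + -0.6800i → escape time 4
(row=2, col=5): c = -0.9500 + -0.6800i → escape time 4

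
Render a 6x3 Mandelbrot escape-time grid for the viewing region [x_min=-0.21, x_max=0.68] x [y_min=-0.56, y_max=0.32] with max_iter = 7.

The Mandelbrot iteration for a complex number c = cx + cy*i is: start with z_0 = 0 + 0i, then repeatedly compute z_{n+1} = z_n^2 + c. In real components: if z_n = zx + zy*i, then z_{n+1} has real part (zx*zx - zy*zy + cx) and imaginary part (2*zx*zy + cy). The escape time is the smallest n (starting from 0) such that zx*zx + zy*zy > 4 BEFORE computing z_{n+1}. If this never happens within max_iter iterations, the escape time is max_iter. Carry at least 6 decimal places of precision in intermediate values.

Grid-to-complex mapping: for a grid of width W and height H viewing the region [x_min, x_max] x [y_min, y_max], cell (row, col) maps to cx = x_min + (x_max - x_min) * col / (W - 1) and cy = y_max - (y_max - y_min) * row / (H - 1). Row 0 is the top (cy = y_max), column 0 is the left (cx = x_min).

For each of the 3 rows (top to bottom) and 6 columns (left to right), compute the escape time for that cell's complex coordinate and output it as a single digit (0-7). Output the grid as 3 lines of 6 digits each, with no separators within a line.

Answer: 777753
777753
777753

Derivation:
(row=0, col=0): c = -0.2100 + 0.3200i → escape time 7
(row=0, col=1): c = -0.0320 + 0.3200i → escape time 7
(row=0, col=2): c = 0.1460 + 0.3200i → escape time 7
(row=0, col=3): c = 0.3240 + 0.3200i → escape time 7
(row=0, col=4): c = 0.5020 + 0.3200i → escape time 5
(row=0, col=5): c = 0.6800 + 0.3200i → escape time 3
(row=1, col=0): c = -0.2100 + -0.1200i → escape time 7
(row=1, col=1): c = -0.0320 + -0.1200i → escape time 7
(row=1, col=2): c = 0.1460 + -0.1200i → escape time 7
(row=1, col=3): c = 0.3240 + -0.1200i → escape time 7
(row=1, col=4): c = 0.5020 + -0.1200i → escape time 5
(row=1, col=5): c = 0.6800 + -0.1200i → escape time 3
(row=2, col=0): c = -0.2100 + -0.5600i → escape time 7
(row=2, col=1): c = -0.0320 + -0.5600i → escape time 7
(row=2, col=2): c = 0.1460 + -0.5600i → escape time 7
(row=2, col=3): c = 0.3240 + -0.5600i → escape time 7
(row=2, col=4): c = 0.5020 + -0.5600i → escape time 5
(row=2, col=5): c = 0.6800 + -0.5600i → escape time 3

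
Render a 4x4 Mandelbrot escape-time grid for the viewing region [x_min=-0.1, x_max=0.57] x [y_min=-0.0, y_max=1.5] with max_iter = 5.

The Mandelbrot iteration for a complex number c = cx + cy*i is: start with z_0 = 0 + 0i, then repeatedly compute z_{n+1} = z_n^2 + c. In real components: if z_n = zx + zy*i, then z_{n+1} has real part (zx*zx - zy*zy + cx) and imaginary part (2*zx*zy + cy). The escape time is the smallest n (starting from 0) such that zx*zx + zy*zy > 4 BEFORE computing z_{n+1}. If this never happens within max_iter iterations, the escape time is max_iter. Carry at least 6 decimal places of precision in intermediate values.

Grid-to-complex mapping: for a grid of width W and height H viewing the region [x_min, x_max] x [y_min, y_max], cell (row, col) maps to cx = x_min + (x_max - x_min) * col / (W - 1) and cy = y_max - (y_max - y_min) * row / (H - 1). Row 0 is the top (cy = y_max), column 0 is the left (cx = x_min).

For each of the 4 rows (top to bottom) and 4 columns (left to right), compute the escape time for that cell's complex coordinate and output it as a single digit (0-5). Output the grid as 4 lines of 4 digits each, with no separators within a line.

(row=0, col=0): c = -0.1000 + 1.5000i → escape time 2
(row=0, col=1): c = 0.1233 + 1.5000i → escape time 2
(row=0, col=2): c = 0.3467 + 1.5000i → escape time 2
(row=0, col=3): c = 0.5700 + 1.5000i → escape time 2
(row=1, col=0): c = -0.1000 + 1.0000i → escape time 5
(row=1, col=1): c = 0.1233 + 1.0000i → escape time 4
(row=1, col=2): c = 0.3467 + 1.0000i → escape time 3
(row=1, col=3): c = 0.5700 + 1.0000i → escape time 2
(row=2, col=0): c = -0.1000 + 0.5000i → escape time 5
(row=2, col=1): c = 0.1233 + 0.5000i → escape time 5
(row=2, col=2): c = 0.3467 + 0.5000i → escape time 5
(row=2, col=3): c = 0.5700 + 0.5000i → escape time 4
(row=3, col=0): c = -0.1000 + 0.0000i → escape time 5
(row=3, col=1): c = 0.1233 + 0.0000i → escape time 5
(row=3, col=2): c = 0.3467 + 0.0000i → escape time 5
(row=3, col=3): c = 0.5700 + 0.0000i → escape time 4

Answer: 2222
5432
5554
5554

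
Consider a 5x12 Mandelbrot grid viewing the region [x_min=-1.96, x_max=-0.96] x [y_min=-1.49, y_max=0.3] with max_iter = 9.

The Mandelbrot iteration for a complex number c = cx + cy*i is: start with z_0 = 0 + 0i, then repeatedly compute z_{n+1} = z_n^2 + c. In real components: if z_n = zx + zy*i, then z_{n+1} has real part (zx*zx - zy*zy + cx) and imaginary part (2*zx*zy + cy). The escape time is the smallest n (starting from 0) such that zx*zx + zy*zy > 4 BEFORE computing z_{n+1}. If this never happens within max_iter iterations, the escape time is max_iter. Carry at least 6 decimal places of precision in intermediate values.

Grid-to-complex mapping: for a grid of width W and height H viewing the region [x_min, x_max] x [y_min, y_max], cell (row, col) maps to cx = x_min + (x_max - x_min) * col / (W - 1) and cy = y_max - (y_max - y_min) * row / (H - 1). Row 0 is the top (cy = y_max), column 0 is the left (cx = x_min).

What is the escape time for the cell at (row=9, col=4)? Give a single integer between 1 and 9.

Answer: 3

Derivation:
z_0 = 0 + 0i, c = -0.9600 + -1.1645i
Iter 1: z = -0.9600 + -1.1645i, |z|^2 = 2.2778
Iter 2: z = -1.3946 + 1.0714i, |z|^2 = 3.0927
Iter 3: z = -0.1630 + -4.1528i, |z|^2 = 17.2721
Escaped at iteration 3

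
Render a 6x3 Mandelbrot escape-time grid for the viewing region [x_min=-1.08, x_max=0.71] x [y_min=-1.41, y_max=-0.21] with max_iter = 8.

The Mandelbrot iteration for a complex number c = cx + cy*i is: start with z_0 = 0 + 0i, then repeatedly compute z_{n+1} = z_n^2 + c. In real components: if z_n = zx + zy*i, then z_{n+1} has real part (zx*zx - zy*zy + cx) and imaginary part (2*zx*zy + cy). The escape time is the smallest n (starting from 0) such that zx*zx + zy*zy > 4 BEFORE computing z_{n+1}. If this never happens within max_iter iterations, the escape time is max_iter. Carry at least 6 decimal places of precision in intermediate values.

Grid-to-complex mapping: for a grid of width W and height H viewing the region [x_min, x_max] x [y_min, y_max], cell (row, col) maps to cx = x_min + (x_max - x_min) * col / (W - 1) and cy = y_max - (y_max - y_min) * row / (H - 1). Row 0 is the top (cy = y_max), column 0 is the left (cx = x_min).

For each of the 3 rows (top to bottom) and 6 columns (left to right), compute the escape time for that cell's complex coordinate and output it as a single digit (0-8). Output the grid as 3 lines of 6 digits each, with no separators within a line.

Answer: 888883
346842
222222

Derivation:
(row=0, col=0): c = -1.0800 + -0.2100i → escape time 8
(row=0, col=1): c = -0.7220 + -0.2100i → escape time 8
(row=0, col=2): c = -0.3640 + -0.2100i → escape time 8
(row=0, col=3): c = -0.0060 + -0.2100i → escape time 8
(row=0, col=4): c = 0.3520 + -0.2100i → escape time 8
(row=0, col=5): c = 0.7100 + -0.2100i → escape time 3
(row=1, col=0): c = -1.0800 + -0.8100i → escape time 3
(row=1, col=1): c = -0.7220 + -0.8100i → escape time 4
(row=1, col=2): c = -0.3640 + -0.8100i → escape time 6
(row=1, col=3): c = -0.0060 + -0.8100i → escape time 8
(row=1, col=4): c = 0.3520 + -0.8100i → escape time 4
(row=1, col=5): c = 0.7100 + -0.8100i → escape time 2
(row=2, col=0): c = -1.0800 + -1.4100i → escape time 2
(row=2, col=1): c = -0.7220 + -1.4100i → escape time 2
(row=2, col=2): c = -0.3640 + -1.4100i → escape time 2
(row=2, col=3): c = -0.0060 + -1.4100i → escape time 2
(row=2, col=4): c = 0.3520 + -1.4100i → escape time 2
(row=2, col=5): c = 0.7100 + -1.4100i → escape time 2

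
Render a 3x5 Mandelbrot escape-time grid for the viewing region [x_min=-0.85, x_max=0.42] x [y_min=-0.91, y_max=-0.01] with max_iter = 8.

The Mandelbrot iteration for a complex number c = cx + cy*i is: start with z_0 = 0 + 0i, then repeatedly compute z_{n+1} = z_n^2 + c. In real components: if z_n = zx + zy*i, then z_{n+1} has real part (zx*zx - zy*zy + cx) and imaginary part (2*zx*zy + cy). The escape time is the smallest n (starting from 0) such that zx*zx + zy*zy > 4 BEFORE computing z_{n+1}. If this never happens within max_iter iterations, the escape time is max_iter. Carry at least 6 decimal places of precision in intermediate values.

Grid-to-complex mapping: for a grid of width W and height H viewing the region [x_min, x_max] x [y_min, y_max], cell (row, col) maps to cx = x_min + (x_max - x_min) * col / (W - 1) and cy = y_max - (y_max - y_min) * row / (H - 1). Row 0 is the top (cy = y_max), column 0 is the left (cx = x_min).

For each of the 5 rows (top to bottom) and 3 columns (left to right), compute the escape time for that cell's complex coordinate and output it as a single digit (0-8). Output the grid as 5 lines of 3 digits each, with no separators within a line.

Answer: 886
888
687
485
383

Derivation:
(row=0, col=0): c = -0.8500 + -0.0100i → escape time 8
(row=0, col=1): c = -0.2150 + -0.0100i → escape time 8
(row=0, col=2): c = 0.4200 + -0.0100i → escape time 6
(row=1, col=0): c = -0.8500 + -0.2350i → escape time 8
(row=1, col=1): c = -0.2150 + -0.2350i → escape time 8
(row=1, col=2): c = 0.4200 + -0.2350i → escape time 8
(row=2, col=0): c = -0.8500 + -0.4600i → escape time 6
(row=2, col=1): c = -0.2150 + -0.4600i → escape time 8
(row=2, col=2): c = 0.4200 + -0.4600i → escape time 7
(row=3, col=0): c = -0.8500 + -0.6850i → escape time 4
(row=3, col=1): c = -0.2150 + -0.6850i → escape time 8
(row=3, col=2): c = 0.4200 + -0.6850i → escape time 5
(row=4, col=0): c = -0.8500 + -0.9100i → escape time 3
(row=4, col=1): c = -0.2150 + -0.9100i → escape time 8
(row=4, col=2): c = 0.4200 + -0.9100i → escape time 3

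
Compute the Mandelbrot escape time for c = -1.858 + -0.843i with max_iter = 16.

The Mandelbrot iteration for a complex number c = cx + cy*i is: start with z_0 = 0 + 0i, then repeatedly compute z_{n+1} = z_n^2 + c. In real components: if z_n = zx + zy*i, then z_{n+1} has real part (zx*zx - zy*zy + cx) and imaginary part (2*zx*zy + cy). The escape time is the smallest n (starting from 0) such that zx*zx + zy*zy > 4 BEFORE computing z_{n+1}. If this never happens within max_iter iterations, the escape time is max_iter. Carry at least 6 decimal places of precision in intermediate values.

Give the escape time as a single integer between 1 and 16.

z_0 = 0 + 0i, c = -1.8580 + -0.8430i
Iter 1: z = -1.8580 + -0.8430i, |z|^2 = 4.1628
Escaped at iteration 1

Answer: 1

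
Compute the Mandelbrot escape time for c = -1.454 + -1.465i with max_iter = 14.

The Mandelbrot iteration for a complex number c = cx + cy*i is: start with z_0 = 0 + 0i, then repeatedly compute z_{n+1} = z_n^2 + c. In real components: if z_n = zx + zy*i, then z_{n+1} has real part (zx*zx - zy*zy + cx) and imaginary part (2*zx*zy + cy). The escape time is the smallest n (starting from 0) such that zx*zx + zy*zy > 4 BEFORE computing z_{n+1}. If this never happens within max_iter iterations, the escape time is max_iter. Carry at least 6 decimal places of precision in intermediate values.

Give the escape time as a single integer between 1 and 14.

z_0 = 0 + 0i, c = -1.4540 + -1.4650i
Iter 1: z = -1.4540 + -1.4650i, |z|^2 = 4.2603
Escaped at iteration 1

Answer: 1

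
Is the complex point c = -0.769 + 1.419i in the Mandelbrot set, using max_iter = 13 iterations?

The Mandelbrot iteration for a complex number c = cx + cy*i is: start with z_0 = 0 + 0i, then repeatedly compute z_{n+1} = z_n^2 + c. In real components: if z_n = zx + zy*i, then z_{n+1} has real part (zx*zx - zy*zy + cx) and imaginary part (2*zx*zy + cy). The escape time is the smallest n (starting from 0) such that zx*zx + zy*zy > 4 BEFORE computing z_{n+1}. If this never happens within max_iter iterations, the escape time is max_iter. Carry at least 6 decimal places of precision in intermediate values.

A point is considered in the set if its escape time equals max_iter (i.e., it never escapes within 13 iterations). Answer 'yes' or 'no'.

Answer: no

Derivation:
z_0 = 0 + 0i, c = -0.7690 + 1.4190i
Iter 1: z = -0.7690 + 1.4190i, |z|^2 = 2.6049
Iter 2: z = -2.1912 + -0.7634i, |z|^2 = 5.3842
Escaped at iteration 2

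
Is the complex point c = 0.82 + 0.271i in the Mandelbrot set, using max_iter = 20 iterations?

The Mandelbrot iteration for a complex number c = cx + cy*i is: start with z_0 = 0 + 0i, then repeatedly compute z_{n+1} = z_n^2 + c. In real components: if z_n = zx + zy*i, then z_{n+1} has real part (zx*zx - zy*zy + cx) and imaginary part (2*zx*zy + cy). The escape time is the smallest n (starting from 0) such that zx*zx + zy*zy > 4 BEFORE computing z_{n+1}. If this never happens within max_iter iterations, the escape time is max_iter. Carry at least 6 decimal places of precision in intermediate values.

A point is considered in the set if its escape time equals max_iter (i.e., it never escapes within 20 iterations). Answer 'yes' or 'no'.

Answer: no

Derivation:
z_0 = 0 + 0i, c = 0.8200 + 0.2710i
Iter 1: z = 0.8200 + 0.2710i, |z|^2 = 0.7458
Iter 2: z = 1.4190 + 0.7154i, |z|^2 = 2.5253
Iter 3: z = 2.3216 + 2.3014i, |z|^2 = 10.6860
Escaped at iteration 3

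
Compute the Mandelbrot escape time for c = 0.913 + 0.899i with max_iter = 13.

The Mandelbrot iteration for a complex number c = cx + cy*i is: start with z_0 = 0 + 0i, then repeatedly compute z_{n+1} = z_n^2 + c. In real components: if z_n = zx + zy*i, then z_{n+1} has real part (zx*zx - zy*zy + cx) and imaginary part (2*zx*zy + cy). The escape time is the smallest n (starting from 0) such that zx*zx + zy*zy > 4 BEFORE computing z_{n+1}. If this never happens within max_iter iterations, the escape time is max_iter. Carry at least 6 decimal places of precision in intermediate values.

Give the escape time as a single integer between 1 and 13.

Answer: 2

Derivation:
z_0 = 0 + 0i, c = 0.9130 + 0.8990i
Iter 1: z = 0.9130 + 0.8990i, |z|^2 = 1.6418
Iter 2: z = 0.9384 + 2.5406i, |z|^2 = 7.3351
Escaped at iteration 2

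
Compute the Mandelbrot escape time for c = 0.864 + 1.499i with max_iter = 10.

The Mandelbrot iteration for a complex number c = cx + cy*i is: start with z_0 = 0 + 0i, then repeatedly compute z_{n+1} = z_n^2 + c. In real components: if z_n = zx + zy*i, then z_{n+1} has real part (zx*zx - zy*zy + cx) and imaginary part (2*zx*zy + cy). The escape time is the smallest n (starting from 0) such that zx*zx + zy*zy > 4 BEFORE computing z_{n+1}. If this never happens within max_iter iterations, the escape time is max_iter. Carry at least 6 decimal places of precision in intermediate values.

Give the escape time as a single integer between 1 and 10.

z_0 = 0 + 0i, c = 0.8640 + 1.4990i
Iter 1: z = 0.8640 + 1.4990i, |z|^2 = 2.9935
Iter 2: z = -0.6365 + 4.0893i, |z|^2 = 17.1273
Escaped at iteration 2

Answer: 2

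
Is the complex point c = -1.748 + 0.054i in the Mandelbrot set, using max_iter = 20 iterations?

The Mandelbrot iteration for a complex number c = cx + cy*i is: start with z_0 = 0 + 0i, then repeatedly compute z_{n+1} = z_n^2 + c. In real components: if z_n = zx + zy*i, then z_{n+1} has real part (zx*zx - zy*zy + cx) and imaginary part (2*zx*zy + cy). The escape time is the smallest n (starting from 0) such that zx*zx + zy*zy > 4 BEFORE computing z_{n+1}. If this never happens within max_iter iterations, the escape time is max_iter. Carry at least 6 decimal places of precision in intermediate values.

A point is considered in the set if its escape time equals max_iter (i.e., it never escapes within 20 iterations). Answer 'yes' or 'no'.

Answer: no

Derivation:
z_0 = 0 + 0i, c = -1.7480 + 0.0540i
Iter 1: z = -1.7480 + 0.0540i, |z|^2 = 3.0584
Iter 2: z = 1.3046 + -0.1348i, |z|^2 = 1.7201
Iter 3: z = -0.0642 + -0.2977i, |z|^2 = 0.0927
Iter 4: z = -1.8325 + 0.0922i, |z|^2 = 3.3665
Iter 5: z = 1.6015 + -0.2840i, |z|^2 = 2.6455
Iter 6: z = 0.7361 + -0.8557i, |z|^2 = 1.2742
Iter 7: z = -1.9384 + -1.2059i, |z|^2 = 5.2115
Escaped at iteration 7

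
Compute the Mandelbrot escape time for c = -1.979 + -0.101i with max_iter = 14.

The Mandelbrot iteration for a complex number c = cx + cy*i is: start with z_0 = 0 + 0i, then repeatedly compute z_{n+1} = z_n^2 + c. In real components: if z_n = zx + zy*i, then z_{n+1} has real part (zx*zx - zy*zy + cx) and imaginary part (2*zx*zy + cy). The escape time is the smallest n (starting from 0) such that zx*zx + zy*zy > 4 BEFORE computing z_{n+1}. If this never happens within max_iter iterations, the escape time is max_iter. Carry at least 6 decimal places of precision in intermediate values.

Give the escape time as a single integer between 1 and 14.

z_0 = 0 + 0i, c = -1.9790 + -0.1010i
Iter 1: z = -1.9790 + -0.1010i, |z|^2 = 3.9266
Iter 2: z = 1.9272 + 0.2988i, |z|^2 = 3.8035
Iter 3: z = 1.6460 + 1.0506i, |z|^2 = 3.8130
Iter 4: z = -0.3734 + 3.3574i, |z|^2 = 11.4117
Escaped at iteration 4

Answer: 4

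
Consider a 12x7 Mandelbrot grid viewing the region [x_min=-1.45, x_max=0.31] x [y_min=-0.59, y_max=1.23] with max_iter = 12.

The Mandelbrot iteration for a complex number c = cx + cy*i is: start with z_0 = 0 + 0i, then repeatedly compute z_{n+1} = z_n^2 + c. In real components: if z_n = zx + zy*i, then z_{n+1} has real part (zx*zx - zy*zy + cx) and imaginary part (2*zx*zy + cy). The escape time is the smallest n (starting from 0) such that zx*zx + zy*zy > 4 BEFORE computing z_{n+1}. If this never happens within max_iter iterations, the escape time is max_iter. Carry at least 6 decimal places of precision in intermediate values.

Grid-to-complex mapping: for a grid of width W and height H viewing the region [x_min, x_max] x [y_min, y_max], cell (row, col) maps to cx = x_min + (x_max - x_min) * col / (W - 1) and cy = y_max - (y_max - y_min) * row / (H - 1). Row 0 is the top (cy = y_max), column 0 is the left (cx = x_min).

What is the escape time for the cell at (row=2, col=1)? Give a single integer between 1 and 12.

Answer: 3

Derivation:
z_0 = 0 + 0i, c = -1.2900 + 0.6233i
Iter 1: z = -1.2900 + 0.6233i, |z|^2 = 2.0526
Iter 2: z = -0.0144 + -0.9849i, |z|^2 = 0.9702
Iter 3: z = -2.2598 + 0.6518i, |z|^2 = 5.5313
Escaped at iteration 3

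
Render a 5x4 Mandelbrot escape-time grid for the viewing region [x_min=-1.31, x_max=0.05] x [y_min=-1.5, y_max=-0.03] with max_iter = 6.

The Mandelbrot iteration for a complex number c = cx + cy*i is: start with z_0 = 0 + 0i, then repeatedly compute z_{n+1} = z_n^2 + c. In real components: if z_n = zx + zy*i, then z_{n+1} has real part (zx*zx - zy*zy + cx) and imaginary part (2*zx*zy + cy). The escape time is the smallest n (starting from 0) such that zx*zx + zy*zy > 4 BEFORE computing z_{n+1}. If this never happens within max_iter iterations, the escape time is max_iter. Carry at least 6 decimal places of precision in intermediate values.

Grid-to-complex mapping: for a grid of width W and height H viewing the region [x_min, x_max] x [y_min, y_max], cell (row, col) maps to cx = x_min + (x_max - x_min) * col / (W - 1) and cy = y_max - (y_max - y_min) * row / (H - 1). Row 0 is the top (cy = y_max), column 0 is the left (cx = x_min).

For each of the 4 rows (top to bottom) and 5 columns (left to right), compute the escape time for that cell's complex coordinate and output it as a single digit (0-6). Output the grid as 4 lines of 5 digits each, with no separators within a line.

Answer: 66666
35666
33455
22222

Derivation:
(row=0, col=0): c = -1.3100 + -0.0300i → escape time 6
(row=0, col=1): c = -0.9700 + -0.0300i → escape time 6
(row=0, col=2): c = -0.6300 + -0.0300i → escape time 6
(row=0, col=3): c = -0.2900 + -0.0300i → escape time 6
(row=0, col=4): c = 0.0500 + -0.0300i → escape time 6
(row=1, col=0): c = -1.3100 + -0.5200i → escape time 3
(row=1, col=1): c = -0.9700 + -0.5200i → escape time 5
(row=1, col=2): c = -0.6300 + -0.5200i → escape time 6
(row=1, col=3): c = -0.2900 + -0.5200i → escape time 6
(row=1, col=4): c = 0.0500 + -0.5200i → escape time 6
(row=2, col=0): c = -1.3100 + -1.0100i → escape time 3
(row=2, col=1): c = -0.9700 + -1.0100i → escape time 3
(row=2, col=2): c = -0.6300 + -1.0100i → escape time 4
(row=2, col=3): c = -0.2900 + -1.0100i → escape time 5
(row=2, col=4): c = 0.0500 + -1.0100i → escape time 5
(row=3, col=0): c = -1.3100 + -1.5000i → escape time 2
(row=3, col=1): c = -0.9700 + -1.5000i → escape time 2
(row=3, col=2): c = -0.6300 + -1.5000i → escape time 2
(row=3, col=3): c = -0.2900 + -1.5000i → escape time 2
(row=3, col=4): c = 0.0500 + -1.5000i → escape time 2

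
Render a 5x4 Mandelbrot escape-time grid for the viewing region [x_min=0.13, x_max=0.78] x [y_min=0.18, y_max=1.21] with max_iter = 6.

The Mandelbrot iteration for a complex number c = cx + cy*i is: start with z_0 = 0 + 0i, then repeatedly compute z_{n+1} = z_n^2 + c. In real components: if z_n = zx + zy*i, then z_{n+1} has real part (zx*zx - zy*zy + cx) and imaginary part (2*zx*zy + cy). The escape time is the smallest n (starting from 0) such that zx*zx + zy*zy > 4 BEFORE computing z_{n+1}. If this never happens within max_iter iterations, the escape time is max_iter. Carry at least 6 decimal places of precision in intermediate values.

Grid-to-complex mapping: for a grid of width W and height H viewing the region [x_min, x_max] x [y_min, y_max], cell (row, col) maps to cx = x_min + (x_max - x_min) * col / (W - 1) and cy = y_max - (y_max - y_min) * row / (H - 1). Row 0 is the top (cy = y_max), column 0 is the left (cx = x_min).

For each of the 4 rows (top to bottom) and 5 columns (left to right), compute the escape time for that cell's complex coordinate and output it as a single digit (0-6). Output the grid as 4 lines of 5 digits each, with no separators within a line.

(row=0, col=0): c = 0.1300 + 1.2100i → escape time 2
(row=0, col=1): c = 0.2925 + 1.2100i → escape time 2
(row=0, col=2): c = 0.4550 + 1.2100i → escape time 2
(row=0, col=3): c = 0.6175 + 1.2100i → escape time 2
(row=0, col=4): c = 0.7800 + 1.2100i → escape time 2
(row=1, col=0): c = 0.1300 + 0.8667i → escape time 5
(row=1, col=1): c = 0.2925 + 0.8667i → escape time 4
(row=1, col=2): c = 0.4550 + 0.8667i → escape time 3
(row=1, col=3): c = 0.6175 + 0.8667i → escape time 3
(row=1, col=4): c = 0.7800 + 0.8667i → escape time 2
(row=2, col=0): c = 0.1300 + 0.5233i → escape time 6
(row=2, col=1): c = 0.2925 + 0.5233i → escape time 6
(row=2, col=2): c = 0.4550 + 0.5233i → escape time 5
(row=2, col=3): c = 0.6175 + 0.5233i → escape time 3
(row=2, col=4): c = 0.7800 + 0.5233i → escape time 3
(row=3, col=0): c = 0.1300 + 0.1800i → escape time 6
(row=3, col=1): c = 0.2925 + 0.1800i → escape time 6
(row=3, col=2): c = 0.4550 + 0.1800i → escape time 6
(row=3, col=3): c = 0.6175 + 0.1800i → escape time 4
(row=3, col=4): c = 0.7800 + 0.1800i → escape time 3

Answer: 22222
54332
66533
66643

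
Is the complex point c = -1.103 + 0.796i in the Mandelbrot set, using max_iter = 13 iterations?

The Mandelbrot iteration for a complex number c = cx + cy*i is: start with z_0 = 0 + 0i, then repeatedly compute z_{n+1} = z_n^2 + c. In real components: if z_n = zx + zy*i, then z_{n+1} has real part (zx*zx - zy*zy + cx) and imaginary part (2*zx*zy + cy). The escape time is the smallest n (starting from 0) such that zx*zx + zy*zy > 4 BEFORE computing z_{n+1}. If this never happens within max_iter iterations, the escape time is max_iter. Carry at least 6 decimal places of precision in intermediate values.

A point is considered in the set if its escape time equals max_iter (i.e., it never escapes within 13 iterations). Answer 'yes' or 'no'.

z_0 = 0 + 0i, c = -1.1030 + 0.7960i
Iter 1: z = -1.1030 + 0.7960i, |z|^2 = 1.8502
Iter 2: z = -0.5200 + -0.9600i, |z|^2 = 1.1920
Iter 3: z = -1.7541 + 1.7944i, |z|^2 = 6.2969
Escaped at iteration 3

Answer: no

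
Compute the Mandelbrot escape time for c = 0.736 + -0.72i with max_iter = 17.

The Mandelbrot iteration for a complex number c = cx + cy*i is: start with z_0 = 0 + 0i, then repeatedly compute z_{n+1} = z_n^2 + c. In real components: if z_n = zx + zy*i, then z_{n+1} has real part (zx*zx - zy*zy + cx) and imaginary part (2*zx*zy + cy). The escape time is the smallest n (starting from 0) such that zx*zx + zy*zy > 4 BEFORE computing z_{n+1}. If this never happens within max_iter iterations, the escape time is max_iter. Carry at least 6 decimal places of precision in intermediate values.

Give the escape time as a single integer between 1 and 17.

z_0 = 0 + 0i, c = 0.7360 + -0.7200i
Iter 1: z = 0.7360 + -0.7200i, |z|^2 = 1.0601
Iter 2: z = 0.7593 + -1.7798i, |z|^2 = 3.7444
Iter 3: z = -1.8553 + -3.4229i, |z|^2 = 15.1580
Escaped at iteration 3

Answer: 3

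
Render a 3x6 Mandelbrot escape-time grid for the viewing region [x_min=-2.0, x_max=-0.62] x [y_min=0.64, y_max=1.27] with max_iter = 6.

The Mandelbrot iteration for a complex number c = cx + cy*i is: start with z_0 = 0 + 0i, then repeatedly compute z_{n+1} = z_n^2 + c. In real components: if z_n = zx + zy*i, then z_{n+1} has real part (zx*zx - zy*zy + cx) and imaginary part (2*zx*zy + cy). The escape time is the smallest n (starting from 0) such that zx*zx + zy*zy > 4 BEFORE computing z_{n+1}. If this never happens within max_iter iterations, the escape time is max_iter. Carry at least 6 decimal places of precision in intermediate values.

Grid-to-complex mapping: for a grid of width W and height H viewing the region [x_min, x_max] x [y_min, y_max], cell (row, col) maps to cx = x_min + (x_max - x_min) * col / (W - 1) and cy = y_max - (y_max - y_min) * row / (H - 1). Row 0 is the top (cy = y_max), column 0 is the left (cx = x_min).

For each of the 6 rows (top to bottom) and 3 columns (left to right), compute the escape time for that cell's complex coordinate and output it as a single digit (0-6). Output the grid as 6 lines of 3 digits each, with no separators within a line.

(row=0, col=0): c = -2.0000 + 1.2700i → escape time 1
(row=0, col=1): c = -1.3100 + 1.2700i → escape time 2
(row=0, col=2): c = -0.6200 + 1.2700i → escape time 3
(row=1, col=0): c = -2.0000 + 1.1440i → escape time 1
(row=1, col=1): c = -1.3100 + 1.1440i → escape time 2
(row=1, col=2): c = -0.6200 + 1.1440i → escape time 3
(row=2, col=0): c = -2.0000 + 1.0180i → escape time 1
(row=2, col=1): c = -1.3100 + 1.0180i → escape time 3
(row=2, col=2): c = -0.6200 + 1.0180i → escape time 4
(row=3, col=0): c = -2.0000 + 0.8920i → escape time 1
(row=3, col=1): c = -1.3100 + 0.8920i → escape time 3
(row=3, col=2): c = -0.6200 + 0.8920i → escape time 4
(row=4, col=0): c = -2.0000 + 0.7660i → escape time 1
(row=4, col=1): c = -1.3100 + 0.7660i → escape time 3
(row=4, col=2): c = -0.6200 + 0.7660i → escape time 5
(row=5, col=0): c = -2.0000 + 0.6400i → escape time 1
(row=5, col=1): c = -1.3100 + 0.6400i → escape time 3
(row=5, col=2): c = -0.6200 + 0.6400i → escape time 6

Answer: 123
123
134
134
135
136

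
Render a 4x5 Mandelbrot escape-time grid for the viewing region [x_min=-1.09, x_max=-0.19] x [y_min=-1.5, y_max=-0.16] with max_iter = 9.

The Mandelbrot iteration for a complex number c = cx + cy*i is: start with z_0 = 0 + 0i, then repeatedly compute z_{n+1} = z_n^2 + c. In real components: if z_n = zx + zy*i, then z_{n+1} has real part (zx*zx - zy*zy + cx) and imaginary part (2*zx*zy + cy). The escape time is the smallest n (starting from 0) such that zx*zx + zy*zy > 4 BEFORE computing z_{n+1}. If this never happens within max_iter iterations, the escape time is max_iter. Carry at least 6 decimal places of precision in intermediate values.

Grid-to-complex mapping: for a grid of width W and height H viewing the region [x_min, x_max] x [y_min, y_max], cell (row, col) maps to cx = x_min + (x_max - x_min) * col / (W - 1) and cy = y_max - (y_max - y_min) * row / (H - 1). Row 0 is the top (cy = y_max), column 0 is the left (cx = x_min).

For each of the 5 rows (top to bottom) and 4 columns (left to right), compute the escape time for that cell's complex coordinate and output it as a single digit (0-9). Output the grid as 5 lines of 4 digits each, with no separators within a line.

Answer: 9999
5699
3459
3334
2222

Derivation:
(row=0, col=0): c = -1.0900 + -0.1600i → escape time 9
(row=0, col=1): c = -0.7900 + -0.1600i → escape time 9
(row=0, col=2): c = -0.4900 + -0.1600i → escape time 9
(row=0, col=3): c = -0.1900 + -0.1600i → escape time 9
(row=1, col=0): c = -1.0900 + -0.4950i → escape time 5
(row=1, col=1): c = -0.7900 + -0.4950i → escape time 6
(row=1, col=2): c = -0.4900 + -0.4950i → escape time 9
(row=1, col=3): c = -0.1900 + -0.4950i → escape time 9
(row=2, col=0): c = -1.0900 + -0.8300i → escape time 3
(row=2, col=1): c = -0.7900 + -0.8300i → escape time 4
(row=2, col=2): c = -0.4900 + -0.8300i → escape time 5
(row=2, col=3): c = -0.1900 + -0.8300i → escape time 9
(row=3, col=0): c = -1.0900 + -1.1650i → escape time 3
(row=3, col=1): c = -0.7900 + -1.1650i → escape time 3
(row=3, col=2): c = -0.4900 + -1.1650i → escape time 3
(row=3, col=3): c = -0.1900 + -1.1650i → escape time 4
(row=4, col=0): c = -1.0900 + -1.5000i → escape time 2
(row=4, col=1): c = -0.7900 + -1.5000i → escape time 2
(row=4, col=2): c = -0.4900 + -1.5000i → escape time 2
(row=4, col=3): c = -0.1900 + -1.5000i → escape time 2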